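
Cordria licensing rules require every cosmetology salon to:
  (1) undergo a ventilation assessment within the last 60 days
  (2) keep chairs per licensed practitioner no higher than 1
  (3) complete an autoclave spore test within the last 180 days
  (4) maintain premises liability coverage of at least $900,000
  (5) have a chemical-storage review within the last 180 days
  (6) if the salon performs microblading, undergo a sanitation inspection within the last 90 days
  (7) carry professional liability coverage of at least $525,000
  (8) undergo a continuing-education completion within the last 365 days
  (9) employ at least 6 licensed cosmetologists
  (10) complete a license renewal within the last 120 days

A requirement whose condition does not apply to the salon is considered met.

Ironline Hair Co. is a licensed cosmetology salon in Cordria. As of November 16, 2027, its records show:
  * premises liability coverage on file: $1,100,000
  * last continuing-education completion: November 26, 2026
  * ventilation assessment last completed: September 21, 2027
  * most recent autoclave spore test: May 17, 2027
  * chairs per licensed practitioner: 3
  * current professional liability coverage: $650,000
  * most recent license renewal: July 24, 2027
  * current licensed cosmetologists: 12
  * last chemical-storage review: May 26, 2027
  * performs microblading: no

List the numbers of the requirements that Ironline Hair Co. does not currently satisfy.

2, 3

1. ventilation assessment 56 days ago vs limit 60 → met
2. chairs per licensed practitioner 3 > 1 → not met
3. autoclave spore test 183 days ago vs limit 180 → not met
4. premises liability coverage $1,100,000 ≥ $900,000 → met
5. chemical-storage review 174 days ago vs limit 180 → met
6. condition 'performs microblading' does not hold → requirement n/a → met
7. professional liability coverage $650,000 ≥ $525,000 → met
8. continuing-education completion 355 days ago vs limit 365 → met
9. licensed cosmetologists 12 ≥ 6 → met
10. license renewal 115 days ago vs limit 120 → met
Not met: 2, 3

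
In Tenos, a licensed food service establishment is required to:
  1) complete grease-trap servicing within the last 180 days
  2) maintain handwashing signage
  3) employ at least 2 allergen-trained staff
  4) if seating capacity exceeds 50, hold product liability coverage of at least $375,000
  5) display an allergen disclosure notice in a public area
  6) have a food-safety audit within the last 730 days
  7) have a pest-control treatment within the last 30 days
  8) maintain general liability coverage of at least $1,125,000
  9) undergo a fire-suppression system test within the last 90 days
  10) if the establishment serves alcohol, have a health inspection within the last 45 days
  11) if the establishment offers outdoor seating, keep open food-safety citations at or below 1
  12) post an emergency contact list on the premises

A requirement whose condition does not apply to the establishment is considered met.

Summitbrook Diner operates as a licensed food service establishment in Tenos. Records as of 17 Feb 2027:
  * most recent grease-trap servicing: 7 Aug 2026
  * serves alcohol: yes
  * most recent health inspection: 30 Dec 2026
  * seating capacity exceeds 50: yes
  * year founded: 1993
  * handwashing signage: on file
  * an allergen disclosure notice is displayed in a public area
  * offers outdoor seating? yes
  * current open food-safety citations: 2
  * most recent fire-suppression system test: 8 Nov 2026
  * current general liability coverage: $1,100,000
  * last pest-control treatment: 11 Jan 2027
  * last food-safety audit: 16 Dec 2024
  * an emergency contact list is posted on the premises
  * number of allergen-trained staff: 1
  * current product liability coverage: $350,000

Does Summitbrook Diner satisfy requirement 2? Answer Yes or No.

2. handwashing signage present → met

Yes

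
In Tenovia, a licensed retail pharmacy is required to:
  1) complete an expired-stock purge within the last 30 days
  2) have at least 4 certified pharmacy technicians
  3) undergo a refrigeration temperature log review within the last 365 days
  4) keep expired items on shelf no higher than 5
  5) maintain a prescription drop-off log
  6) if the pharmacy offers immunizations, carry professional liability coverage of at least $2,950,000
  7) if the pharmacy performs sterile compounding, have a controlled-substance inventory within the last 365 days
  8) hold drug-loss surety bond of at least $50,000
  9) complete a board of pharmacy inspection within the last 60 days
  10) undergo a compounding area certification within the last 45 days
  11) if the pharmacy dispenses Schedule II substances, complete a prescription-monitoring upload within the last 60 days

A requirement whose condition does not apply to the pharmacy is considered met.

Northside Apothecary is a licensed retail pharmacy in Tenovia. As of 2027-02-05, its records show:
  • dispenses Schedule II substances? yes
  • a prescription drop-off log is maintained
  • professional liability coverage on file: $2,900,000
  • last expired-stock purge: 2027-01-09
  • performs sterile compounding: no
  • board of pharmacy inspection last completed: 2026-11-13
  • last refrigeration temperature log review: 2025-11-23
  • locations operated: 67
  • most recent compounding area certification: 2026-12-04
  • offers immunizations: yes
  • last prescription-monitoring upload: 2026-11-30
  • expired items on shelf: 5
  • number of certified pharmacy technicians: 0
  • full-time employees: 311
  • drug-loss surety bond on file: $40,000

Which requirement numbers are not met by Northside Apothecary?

2, 3, 6, 8, 9, 10, 11

1. expired-stock purge 27 days ago vs limit 30 → met
2. certified pharmacy technicians 0 < 4 → not met
3. refrigeration temperature log review 439 days ago vs limit 365 → not met
4. expired items on shelf 5 ≤ 5 → met
5. prescription drop-off log present → met
6. condition 'offers immunizations' holds; professional liability coverage $2,900,000 < $2,950,000 → not met
7. condition 'performs sterile compounding' does not hold → requirement n/a → met
8. drug-loss surety bond $40,000 < $50,000 → not met
9. board of pharmacy inspection 84 days ago vs limit 60 → not met
10. compounding area certification 63 days ago vs limit 45 → not met
11. condition 'dispenses Schedule II substances' holds; prescription-monitoring upload 67 days ago vs limit 60 → not met
Not met: 2, 3, 6, 8, 9, 10, 11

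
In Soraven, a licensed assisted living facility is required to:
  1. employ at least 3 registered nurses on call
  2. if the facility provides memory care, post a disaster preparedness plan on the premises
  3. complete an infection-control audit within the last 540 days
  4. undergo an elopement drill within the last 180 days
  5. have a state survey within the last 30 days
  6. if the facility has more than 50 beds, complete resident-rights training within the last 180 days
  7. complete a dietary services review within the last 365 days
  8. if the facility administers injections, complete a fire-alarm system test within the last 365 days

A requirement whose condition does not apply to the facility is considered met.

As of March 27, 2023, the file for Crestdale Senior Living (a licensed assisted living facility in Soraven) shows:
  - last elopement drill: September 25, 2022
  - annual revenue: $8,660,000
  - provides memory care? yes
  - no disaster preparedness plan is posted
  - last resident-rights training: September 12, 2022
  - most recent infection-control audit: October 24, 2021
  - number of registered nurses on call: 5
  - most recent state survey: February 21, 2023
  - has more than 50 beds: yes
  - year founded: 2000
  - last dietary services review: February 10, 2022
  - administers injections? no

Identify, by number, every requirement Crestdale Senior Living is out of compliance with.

1. registered nurses on call 5 ≥ 3 → met
2. condition 'provides memory care' holds; disaster preparedness plan absent → not met
3. infection-control audit 519 days ago vs limit 540 → met
4. elopement drill 183 days ago vs limit 180 → not met
5. state survey 34 days ago vs limit 30 → not met
6. condition 'has more than 50 beds' holds; resident-rights training 196 days ago vs limit 180 → not met
7. dietary services review 410 days ago vs limit 365 → not met
8. condition 'administers injections' does not hold → requirement n/a → met
Not met: 2, 4, 5, 6, 7

2, 4, 5, 6, 7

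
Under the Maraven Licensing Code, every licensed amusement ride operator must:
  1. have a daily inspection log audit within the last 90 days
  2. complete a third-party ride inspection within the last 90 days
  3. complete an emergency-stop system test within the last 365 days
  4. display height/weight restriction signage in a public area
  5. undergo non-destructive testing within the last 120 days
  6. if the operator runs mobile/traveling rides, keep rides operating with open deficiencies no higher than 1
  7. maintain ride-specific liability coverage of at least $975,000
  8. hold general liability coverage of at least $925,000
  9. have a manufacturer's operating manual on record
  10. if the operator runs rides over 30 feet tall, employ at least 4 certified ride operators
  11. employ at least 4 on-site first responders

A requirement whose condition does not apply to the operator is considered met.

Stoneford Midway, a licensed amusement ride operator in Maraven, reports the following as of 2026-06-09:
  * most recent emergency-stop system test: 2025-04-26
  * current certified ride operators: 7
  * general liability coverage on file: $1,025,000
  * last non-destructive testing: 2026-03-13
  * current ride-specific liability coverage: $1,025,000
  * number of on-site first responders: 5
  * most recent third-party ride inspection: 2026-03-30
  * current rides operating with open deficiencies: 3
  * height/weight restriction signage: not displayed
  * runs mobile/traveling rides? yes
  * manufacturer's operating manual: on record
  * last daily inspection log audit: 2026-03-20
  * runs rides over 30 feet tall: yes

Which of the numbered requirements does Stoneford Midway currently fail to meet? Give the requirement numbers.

3, 4, 6

1. daily inspection log audit 81 days ago vs limit 90 → met
2. third-party ride inspection 71 days ago vs limit 90 → met
3. emergency-stop system test 409 days ago vs limit 365 → not met
4. height/weight restriction signage absent → not met
5. non-destructive testing 88 days ago vs limit 120 → met
6. condition 'runs mobile/traveling rides' holds; rides operating with open deficiencies 3 > 1 → not met
7. ride-specific liability coverage $1,025,000 ≥ $975,000 → met
8. general liability coverage $1,025,000 ≥ $925,000 → met
9. manufacturer's operating manual present → met
10. condition 'runs rides over 30 feet tall' holds; certified ride operators 7 ≥ 4 → met
11. on-site first responders 5 ≥ 4 → met
Not met: 3, 4, 6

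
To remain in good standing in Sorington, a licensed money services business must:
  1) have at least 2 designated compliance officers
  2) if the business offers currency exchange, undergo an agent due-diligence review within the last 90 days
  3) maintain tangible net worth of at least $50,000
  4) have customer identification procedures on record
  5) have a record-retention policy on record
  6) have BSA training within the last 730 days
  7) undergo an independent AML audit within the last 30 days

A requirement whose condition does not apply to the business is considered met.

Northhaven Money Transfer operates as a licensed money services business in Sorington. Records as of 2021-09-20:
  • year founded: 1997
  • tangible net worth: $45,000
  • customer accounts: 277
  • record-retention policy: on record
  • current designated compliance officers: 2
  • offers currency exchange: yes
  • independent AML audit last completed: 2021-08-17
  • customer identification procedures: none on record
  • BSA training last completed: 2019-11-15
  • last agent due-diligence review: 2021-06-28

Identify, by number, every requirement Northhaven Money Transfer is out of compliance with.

1. designated compliance officers 2 ≥ 2 → met
2. condition 'offers currency exchange' holds; agent due-diligence review 84 days ago vs limit 90 → met
3. tangible net worth $45,000 < $50,000 → not met
4. customer identification procedures absent → not met
5. record-retention policy present → met
6. BSA training 675 days ago vs limit 730 → met
7. independent AML audit 34 days ago vs limit 30 → not met
Not met: 3, 4, 7

3, 4, 7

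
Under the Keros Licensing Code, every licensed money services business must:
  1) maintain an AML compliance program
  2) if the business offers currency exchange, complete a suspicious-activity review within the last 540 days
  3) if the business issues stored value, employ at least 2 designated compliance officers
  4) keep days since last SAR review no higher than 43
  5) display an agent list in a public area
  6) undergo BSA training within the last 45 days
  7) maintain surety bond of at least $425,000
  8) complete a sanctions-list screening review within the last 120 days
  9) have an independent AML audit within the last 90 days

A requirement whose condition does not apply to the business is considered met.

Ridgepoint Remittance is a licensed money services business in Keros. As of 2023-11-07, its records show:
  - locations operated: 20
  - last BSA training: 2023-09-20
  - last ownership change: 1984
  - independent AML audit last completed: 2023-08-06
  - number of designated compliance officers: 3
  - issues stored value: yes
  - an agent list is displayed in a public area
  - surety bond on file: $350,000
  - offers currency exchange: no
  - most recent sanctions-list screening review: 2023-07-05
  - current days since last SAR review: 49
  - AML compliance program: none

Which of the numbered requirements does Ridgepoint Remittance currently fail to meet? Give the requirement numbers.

1. AML compliance program absent → not met
2. condition 'offers currency exchange' does not hold → requirement n/a → met
3. condition 'issues stored value' holds; designated compliance officers 3 ≥ 2 → met
4. days since last SAR review 49 > 43 → not met
5. agent list present → met
6. BSA training 48 days ago vs limit 45 → not met
7. surety bond $350,000 < $425,000 → not met
8. sanctions-list screening review 125 days ago vs limit 120 → not met
9. independent AML audit 93 days ago vs limit 90 → not met
Not met: 1, 4, 6, 7, 8, 9

1, 4, 6, 7, 8, 9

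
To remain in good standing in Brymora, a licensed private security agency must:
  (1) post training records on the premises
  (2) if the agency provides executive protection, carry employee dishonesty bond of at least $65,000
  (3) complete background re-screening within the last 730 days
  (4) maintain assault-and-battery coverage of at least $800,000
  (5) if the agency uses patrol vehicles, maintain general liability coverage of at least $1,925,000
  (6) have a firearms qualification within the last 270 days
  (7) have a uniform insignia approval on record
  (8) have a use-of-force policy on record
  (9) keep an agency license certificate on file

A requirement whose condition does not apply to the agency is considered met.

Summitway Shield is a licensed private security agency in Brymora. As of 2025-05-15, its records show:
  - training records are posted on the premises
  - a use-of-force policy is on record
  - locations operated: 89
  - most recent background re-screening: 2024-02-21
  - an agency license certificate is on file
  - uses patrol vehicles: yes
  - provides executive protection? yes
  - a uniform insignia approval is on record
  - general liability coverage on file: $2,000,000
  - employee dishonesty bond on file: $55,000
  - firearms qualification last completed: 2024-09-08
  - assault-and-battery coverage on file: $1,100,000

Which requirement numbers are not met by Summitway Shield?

1. training records present → met
2. condition 'provides executive protection' holds; employee dishonesty bond $55,000 < $65,000 → not met
3. background re-screening 449 days ago vs limit 730 → met
4. assault-and-battery coverage $1,100,000 ≥ $800,000 → met
5. condition 'uses patrol vehicles' holds; general liability coverage $2,000,000 ≥ $1,925,000 → met
6. firearms qualification 249 days ago vs limit 270 → met
7. uniform insignia approval present → met
8. use-of-force policy present → met
9. agency license certificate present → met
Not met: 2

2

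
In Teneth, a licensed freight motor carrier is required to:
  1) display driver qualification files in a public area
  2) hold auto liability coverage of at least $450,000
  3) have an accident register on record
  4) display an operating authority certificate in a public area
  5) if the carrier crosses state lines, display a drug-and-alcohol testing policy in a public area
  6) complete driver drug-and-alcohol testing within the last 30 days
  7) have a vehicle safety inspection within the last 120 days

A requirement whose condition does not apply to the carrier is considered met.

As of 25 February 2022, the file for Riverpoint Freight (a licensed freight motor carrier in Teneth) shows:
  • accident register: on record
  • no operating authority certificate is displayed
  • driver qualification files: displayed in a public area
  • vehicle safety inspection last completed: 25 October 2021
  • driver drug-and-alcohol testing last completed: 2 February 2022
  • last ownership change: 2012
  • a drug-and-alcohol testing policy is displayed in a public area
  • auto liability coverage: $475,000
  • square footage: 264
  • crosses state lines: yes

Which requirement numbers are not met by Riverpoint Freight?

1. driver qualification files present → met
2. auto liability coverage $475,000 ≥ $450,000 → met
3. accident register present → met
4. operating authority certificate absent → not met
5. condition 'crosses state lines' holds; drug-and-alcohol testing policy present → met
6. driver drug-and-alcohol testing 23 days ago vs limit 30 → met
7. vehicle safety inspection 123 days ago vs limit 120 → not met
Not met: 4, 7

4, 7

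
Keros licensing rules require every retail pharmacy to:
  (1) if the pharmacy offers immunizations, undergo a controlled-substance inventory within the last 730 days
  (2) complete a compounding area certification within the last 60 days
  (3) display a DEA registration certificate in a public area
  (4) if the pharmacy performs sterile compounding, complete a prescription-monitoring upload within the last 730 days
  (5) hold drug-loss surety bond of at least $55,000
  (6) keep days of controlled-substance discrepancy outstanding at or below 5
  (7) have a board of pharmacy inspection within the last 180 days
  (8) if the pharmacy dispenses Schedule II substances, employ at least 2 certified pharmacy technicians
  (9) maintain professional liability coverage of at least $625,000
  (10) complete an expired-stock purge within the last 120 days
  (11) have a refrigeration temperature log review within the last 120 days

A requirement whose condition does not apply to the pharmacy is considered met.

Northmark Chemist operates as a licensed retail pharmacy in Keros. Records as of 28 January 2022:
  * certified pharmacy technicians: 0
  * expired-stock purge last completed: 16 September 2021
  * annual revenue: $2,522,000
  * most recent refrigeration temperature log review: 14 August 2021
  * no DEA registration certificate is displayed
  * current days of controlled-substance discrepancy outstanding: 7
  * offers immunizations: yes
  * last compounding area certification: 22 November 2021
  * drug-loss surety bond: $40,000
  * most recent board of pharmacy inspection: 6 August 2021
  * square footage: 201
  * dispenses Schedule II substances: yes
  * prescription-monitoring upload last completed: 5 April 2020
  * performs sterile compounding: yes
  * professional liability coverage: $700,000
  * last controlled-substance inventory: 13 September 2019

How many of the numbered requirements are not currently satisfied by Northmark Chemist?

8

1. condition 'offers immunizations' holds; controlled-substance inventory 868 days ago vs limit 730 → not met
2. compounding area certification 67 days ago vs limit 60 → not met
3. DEA registration certificate absent → not met
4. condition 'performs sterile compounding' holds; prescription-monitoring upload 663 days ago vs limit 730 → met
5. drug-loss surety bond $40,000 < $55,000 → not met
6. days of controlled-substance discrepancy outstanding 7 > 5 → not met
7. board of pharmacy inspection 175 days ago vs limit 180 → met
8. condition 'dispenses Schedule II substances' holds; certified pharmacy technicians 0 < 2 → not met
9. professional liability coverage $700,000 ≥ $625,000 → met
10. expired-stock purge 134 days ago vs limit 120 → not met
11. refrigeration temperature log review 167 days ago vs limit 120 → not met
Not met: 8 of 11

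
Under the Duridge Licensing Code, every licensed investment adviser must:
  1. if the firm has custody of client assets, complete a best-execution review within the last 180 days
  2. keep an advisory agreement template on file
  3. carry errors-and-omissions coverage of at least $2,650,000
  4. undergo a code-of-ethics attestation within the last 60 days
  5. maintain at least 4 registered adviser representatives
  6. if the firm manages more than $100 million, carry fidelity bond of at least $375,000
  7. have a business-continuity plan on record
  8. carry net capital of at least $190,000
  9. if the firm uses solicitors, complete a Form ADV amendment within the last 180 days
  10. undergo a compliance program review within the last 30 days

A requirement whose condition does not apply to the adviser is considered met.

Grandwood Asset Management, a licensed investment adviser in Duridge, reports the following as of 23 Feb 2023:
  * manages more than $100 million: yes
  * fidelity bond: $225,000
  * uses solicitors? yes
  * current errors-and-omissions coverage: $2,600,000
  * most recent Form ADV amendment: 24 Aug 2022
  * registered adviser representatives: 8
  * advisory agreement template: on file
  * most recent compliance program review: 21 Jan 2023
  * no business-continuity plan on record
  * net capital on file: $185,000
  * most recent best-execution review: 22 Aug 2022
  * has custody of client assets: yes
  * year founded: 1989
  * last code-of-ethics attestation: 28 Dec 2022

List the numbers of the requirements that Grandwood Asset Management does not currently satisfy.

1, 3, 6, 7, 8, 9, 10

1. condition 'has custody of client assets' holds; best-execution review 185 days ago vs limit 180 → not met
2. advisory agreement template present → met
3. errors-and-omissions coverage $2,600,000 < $2,650,000 → not met
4. code-of-ethics attestation 57 days ago vs limit 60 → met
5. registered adviser representatives 8 ≥ 4 → met
6. condition 'manages more than $100 million' holds; fidelity bond $225,000 < $375,000 → not met
7. business-continuity plan absent → not met
8. net capital $185,000 < $190,000 → not met
9. condition 'uses solicitors' holds; Form ADV amendment 183 days ago vs limit 180 → not met
10. compliance program review 33 days ago vs limit 30 → not met
Not met: 1, 3, 6, 7, 8, 9, 10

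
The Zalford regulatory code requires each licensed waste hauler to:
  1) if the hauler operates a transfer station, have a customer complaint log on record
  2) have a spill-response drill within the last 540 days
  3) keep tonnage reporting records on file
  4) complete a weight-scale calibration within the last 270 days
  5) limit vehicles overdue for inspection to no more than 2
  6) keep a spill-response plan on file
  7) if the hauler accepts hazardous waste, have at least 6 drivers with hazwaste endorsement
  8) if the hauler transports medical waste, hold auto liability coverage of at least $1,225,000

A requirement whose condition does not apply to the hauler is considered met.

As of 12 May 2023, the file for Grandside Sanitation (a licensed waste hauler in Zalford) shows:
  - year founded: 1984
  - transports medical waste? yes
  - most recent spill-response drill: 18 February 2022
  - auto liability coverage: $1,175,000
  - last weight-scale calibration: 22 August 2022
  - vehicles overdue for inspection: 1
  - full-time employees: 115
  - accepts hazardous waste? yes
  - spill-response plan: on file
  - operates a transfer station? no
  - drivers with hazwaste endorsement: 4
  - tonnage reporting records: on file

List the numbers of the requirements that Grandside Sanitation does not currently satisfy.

1. condition 'operates a transfer station' does not hold → requirement n/a → met
2. spill-response drill 448 days ago vs limit 540 → met
3. tonnage reporting records present → met
4. weight-scale calibration 263 days ago vs limit 270 → met
5. vehicles overdue for inspection 1 ≤ 2 → met
6. spill-response plan present → met
7. condition 'accepts hazardous waste' holds; drivers with hazwaste endorsement 4 < 6 → not met
8. condition 'transports medical waste' holds; auto liability coverage $1,175,000 < $1,225,000 → not met
Not met: 7, 8

7, 8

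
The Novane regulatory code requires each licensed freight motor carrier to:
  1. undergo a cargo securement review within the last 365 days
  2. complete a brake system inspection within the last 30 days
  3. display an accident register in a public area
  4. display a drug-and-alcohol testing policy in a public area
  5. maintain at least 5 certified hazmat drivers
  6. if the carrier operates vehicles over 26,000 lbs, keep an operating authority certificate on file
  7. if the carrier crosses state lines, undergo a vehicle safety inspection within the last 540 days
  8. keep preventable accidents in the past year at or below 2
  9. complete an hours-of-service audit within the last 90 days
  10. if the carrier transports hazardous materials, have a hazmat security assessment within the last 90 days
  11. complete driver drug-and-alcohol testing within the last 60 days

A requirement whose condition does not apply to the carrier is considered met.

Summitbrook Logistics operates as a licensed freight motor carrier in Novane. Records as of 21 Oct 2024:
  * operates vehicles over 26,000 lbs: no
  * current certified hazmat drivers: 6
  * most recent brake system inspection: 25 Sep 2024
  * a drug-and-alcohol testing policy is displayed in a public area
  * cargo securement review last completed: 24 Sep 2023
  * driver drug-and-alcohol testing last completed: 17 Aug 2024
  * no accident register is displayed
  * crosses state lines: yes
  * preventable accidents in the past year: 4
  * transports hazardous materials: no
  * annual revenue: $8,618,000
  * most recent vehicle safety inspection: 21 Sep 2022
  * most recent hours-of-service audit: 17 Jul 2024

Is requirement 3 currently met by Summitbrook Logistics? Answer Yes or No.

No

3. accident register absent → not met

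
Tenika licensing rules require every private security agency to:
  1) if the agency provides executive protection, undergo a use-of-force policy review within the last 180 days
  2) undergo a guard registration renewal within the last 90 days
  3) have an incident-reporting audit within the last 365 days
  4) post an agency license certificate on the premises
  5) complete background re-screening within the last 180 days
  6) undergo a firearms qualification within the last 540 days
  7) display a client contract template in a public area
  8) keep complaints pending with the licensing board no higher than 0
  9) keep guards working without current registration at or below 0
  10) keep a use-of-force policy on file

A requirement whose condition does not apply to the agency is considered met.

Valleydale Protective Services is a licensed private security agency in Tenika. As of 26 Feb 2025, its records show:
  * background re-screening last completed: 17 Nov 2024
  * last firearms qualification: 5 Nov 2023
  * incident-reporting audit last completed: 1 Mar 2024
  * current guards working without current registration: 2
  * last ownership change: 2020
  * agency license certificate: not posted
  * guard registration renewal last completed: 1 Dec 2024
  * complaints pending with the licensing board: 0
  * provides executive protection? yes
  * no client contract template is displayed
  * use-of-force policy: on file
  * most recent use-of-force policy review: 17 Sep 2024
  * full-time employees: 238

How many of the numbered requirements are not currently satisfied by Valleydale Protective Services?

1. condition 'provides executive protection' holds; use-of-force policy review 162 days ago vs limit 180 → met
2. guard registration renewal 87 days ago vs limit 90 → met
3. incident-reporting audit 362 days ago vs limit 365 → met
4. agency license certificate absent → not met
5. background re-screening 101 days ago vs limit 180 → met
6. firearms qualification 479 days ago vs limit 540 → met
7. client contract template absent → not met
8. complaints pending with the licensing board 0 ≤ 0 → met
9. guards working without current registration 2 > 0 → not met
10. use-of-force policy present → met
Not met: 3 of 10

3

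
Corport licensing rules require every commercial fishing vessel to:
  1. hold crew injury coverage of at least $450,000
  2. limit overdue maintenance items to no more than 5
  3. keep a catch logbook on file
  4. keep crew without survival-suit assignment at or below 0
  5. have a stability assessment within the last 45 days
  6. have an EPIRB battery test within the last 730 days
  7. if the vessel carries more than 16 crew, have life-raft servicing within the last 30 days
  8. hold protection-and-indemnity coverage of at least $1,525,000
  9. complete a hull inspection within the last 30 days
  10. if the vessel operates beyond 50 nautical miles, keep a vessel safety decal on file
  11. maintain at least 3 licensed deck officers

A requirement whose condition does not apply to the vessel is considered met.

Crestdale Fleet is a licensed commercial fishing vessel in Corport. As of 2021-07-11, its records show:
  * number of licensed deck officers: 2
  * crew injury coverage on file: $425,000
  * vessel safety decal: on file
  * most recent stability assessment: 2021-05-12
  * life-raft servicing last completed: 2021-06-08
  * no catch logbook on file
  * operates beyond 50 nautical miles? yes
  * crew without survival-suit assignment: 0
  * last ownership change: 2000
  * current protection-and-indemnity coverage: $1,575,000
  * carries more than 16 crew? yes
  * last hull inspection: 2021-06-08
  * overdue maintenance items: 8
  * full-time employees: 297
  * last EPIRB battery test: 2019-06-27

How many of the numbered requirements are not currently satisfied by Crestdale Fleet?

8

1. crew injury coverage $425,000 < $450,000 → not met
2. overdue maintenance items 8 > 5 → not met
3. catch logbook absent → not met
4. crew without survival-suit assignment 0 ≤ 0 → met
5. stability assessment 60 days ago vs limit 45 → not met
6. EPIRB battery test 745 days ago vs limit 730 → not met
7. condition 'carries more than 16 crew' holds; life-raft servicing 33 days ago vs limit 30 → not met
8. protection-and-indemnity coverage $1,575,000 ≥ $1,525,000 → met
9. hull inspection 33 days ago vs limit 30 → not met
10. condition 'operates beyond 50 nautical miles' holds; vessel safety decal present → met
11. licensed deck officers 2 < 3 → not met
Not met: 8 of 11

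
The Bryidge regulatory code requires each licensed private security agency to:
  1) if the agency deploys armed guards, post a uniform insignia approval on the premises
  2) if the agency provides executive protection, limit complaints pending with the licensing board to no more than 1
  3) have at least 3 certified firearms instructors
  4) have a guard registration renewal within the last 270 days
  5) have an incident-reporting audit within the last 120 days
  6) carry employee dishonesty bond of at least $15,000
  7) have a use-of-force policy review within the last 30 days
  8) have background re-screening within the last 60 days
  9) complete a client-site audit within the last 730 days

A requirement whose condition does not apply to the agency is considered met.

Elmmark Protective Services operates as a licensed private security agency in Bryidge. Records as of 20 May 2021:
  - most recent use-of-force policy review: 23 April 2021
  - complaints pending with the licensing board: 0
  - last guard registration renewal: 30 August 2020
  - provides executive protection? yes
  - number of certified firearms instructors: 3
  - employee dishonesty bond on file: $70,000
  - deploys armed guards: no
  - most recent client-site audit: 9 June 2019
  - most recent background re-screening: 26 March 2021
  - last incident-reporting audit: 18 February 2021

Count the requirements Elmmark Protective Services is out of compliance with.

0

1. condition 'deploys armed guards' does not hold → requirement n/a → met
2. condition 'provides executive protection' holds; complaints pending with the licensing board 0 ≤ 1 → met
3. certified firearms instructors 3 ≥ 3 → met
4. guard registration renewal 263 days ago vs limit 270 → met
5. incident-reporting audit 91 days ago vs limit 120 → met
6. employee dishonesty bond $70,000 ≥ $15,000 → met
7. use-of-force policy review 27 days ago vs limit 30 → met
8. background re-screening 55 days ago vs limit 60 → met
9. client-site audit 711 days ago vs limit 730 → met
Not met: 0 of 9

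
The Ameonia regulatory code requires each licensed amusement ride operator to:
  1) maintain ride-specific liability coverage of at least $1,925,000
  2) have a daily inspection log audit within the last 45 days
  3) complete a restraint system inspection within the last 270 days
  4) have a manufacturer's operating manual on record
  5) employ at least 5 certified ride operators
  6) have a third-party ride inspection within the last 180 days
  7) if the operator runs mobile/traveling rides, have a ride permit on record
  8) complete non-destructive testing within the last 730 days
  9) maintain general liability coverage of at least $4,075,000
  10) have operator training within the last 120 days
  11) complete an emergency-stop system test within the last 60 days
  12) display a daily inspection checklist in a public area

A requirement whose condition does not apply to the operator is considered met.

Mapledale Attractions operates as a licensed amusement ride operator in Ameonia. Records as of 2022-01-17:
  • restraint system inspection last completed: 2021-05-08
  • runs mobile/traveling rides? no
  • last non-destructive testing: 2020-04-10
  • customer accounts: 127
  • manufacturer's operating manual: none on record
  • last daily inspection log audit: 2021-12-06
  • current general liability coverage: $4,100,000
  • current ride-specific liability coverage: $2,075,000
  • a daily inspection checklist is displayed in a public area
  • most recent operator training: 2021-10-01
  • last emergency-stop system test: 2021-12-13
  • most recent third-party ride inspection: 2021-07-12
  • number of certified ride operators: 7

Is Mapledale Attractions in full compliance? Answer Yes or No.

1. ride-specific liability coverage $2,075,000 ≥ $1,925,000 → met
2. daily inspection log audit 42 days ago vs limit 45 → met
3. restraint system inspection 254 days ago vs limit 270 → met
4. manufacturer's operating manual absent → not met
5. certified ride operators 7 ≥ 5 → met
6. third-party ride inspection 189 days ago vs limit 180 → not met
7. condition 'runs mobile/traveling rides' does not hold → requirement n/a → met
8. non-destructive testing 647 days ago vs limit 730 → met
9. general liability coverage $4,100,000 ≥ $4,075,000 → met
10. operator training 108 days ago vs limit 120 → met
11. emergency-stop system test 35 days ago vs limit 60 → met
12. daily inspection checklist present → met
Not met: 4, 6

No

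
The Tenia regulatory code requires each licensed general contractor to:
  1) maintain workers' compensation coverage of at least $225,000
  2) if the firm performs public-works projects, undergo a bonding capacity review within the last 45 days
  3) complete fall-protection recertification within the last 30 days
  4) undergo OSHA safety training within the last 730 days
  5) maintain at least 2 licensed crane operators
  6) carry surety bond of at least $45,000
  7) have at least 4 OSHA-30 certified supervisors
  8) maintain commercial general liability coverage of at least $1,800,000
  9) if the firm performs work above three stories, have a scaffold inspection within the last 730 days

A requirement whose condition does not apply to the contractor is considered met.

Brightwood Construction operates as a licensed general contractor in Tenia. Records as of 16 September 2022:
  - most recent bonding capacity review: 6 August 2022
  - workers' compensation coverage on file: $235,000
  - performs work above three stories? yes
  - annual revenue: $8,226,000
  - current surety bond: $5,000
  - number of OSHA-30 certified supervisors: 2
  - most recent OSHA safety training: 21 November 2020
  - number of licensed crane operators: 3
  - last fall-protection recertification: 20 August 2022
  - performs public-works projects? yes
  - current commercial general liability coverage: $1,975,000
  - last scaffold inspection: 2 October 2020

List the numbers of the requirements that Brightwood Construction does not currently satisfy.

6, 7

1. workers' compensation coverage $235,000 ≥ $225,000 → met
2. condition 'performs public-works projects' holds; bonding capacity review 41 days ago vs limit 45 → met
3. fall-protection recertification 27 days ago vs limit 30 → met
4. OSHA safety training 664 days ago vs limit 730 → met
5. licensed crane operators 3 ≥ 2 → met
6. surety bond $5,000 < $45,000 → not met
7. OSHA-30 certified supervisors 2 < 4 → not met
8. commercial general liability coverage $1,975,000 ≥ $1,800,000 → met
9. condition 'performs work above three stories' holds; scaffold inspection 714 days ago vs limit 730 → met
Not met: 6, 7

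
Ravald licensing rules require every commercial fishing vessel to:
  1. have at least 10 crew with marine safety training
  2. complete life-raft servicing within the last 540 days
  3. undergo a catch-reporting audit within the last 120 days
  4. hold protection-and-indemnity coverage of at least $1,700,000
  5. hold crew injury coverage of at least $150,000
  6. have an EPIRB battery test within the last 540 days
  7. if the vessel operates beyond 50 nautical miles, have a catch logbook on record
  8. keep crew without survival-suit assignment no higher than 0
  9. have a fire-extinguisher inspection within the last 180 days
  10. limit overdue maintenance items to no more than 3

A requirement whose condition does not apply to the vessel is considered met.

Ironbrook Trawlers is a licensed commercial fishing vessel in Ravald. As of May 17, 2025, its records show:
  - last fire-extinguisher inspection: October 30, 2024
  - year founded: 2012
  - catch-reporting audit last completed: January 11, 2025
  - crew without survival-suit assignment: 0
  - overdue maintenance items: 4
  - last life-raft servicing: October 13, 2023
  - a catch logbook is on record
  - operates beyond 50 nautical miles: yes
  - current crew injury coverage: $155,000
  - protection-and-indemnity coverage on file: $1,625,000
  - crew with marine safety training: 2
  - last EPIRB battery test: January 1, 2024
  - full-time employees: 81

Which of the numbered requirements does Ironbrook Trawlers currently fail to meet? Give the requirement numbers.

1. crew with marine safety training 2 < 10 → not met
2. life-raft servicing 582 days ago vs limit 540 → not met
3. catch-reporting audit 126 days ago vs limit 120 → not met
4. protection-and-indemnity coverage $1,625,000 < $1,700,000 → not met
5. crew injury coverage $155,000 ≥ $150,000 → met
6. EPIRB battery test 502 days ago vs limit 540 → met
7. condition 'operates beyond 50 nautical miles' holds; catch logbook present → met
8. crew without survival-suit assignment 0 ≤ 0 → met
9. fire-extinguisher inspection 199 days ago vs limit 180 → not met
10. overdue maintenance items 4 > 3 → not met
Not met: 1, 2, 3, 4, 9, 10

1, 2, 3, 4, 9, 10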